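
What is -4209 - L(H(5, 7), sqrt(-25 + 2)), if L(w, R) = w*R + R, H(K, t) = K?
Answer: -4209 - 6*I*sqrt(23) ≈ -4209.0 - 28.775*I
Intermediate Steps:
L(w, R) = R + R*w (L(w, R) = R*w + R = R + R*w)
-4209 - L(H(5, 7), sqrt(-25 + 2)) = -4209 - sqrt(-25 + 2)*(1 + 5) = -4209 - sqrt(-23)*6 = -4209 - I*sqrt(23)*6 = -4209 - 6*I*sqrt(23)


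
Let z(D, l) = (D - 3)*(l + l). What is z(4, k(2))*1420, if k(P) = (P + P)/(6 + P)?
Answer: 1420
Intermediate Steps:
k(P) = 2*P/(6 + P) (k(P) = (2*P)/(6 + P) = 2*P/(6 + P))
z(D, l) = 2*l*(-3 + D) (z(D, l) = (-3 + D)*(2*l) = 2*l*(-3 + D))
z(4, k(2))*1420 = (2*(2*2/(6 + 2))*(-3 + 4))*1420 = (2*(2*2/8)*1)*1420 = (2*(2*2*(⅛))*1)*1420 = (2*(½)*1)*1420 = 1*1420 = 1420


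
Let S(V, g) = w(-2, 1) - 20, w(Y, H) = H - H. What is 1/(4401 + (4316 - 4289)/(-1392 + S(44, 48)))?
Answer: 1412/6214185 ≈ 0.00022722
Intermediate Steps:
w(Y, H) = 0
S(V, g) = -20 (S(V, g) = 0 - 20 = -20)
1/(4401 + (4316 - 4289)/(-1392 + S(44, 48))) = 1/(4401 + (4316 - 4289)/(-1392 - 20)) = 1/(4401 + 27/(-1412)) = 1/(4401 + 27*(-1/1412)) = 1/(4401 - 27/1412) = 1/(6214185/1412) = 1412/6214185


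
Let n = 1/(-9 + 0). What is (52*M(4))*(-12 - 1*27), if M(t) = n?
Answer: 676/3 ≈ 225.33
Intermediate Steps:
n = -1/9 (n = 1/(-9) = -1/9 ≈ -0.11111)
M(t) = -1/9
(52*M(4))*(-12 - 1*27) = (52*(-1/9))*(-12 - 1*27) = -52*(-12 - 27)/9 = -52/9*(-39) = 676/3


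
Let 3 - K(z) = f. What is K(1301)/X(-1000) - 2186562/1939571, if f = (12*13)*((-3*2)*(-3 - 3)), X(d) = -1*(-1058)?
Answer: -13200194619/2052066118 ≈ -6.4326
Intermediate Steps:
X(d) = 1058
f = 5616 (f = 156*(-6*(-6)) = 156*36 = 5616)
K(z) = -5613 (K(z) = 3 - 1*5616 = 3 - 5616 = -5613)
K(1301)/X(-1000) - 2186562/1939571 = -5613/1058 - 2186562/1939571 = -13200194619/2052066118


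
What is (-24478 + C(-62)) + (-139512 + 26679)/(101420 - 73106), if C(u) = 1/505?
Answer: -38895260979/1588730 ≈ -24482.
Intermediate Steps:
C(u) = 1/505
(-24478 + C(-62)) + (-139512 + 26679)/(101420 - 73106) = (-24478 + 1/505) + (-139512 + 26679)/(101420 - 73106) = -12361389/505 - 112833/28314 = -12361389/505 - 112833*1/28314 = -12361389/505 - 12537/3146 = -38895260979/1588730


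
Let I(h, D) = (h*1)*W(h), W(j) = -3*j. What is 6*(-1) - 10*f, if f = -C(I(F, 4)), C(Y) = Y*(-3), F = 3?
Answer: 804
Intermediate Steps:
I(h, D) = -3*h² (I(h, D) = (h*1)*(-3*h) = h*(-3*h) = -3*h²)
C(Y) = -3*Y
f = -81 (f = -(-3)*(-3*3²) = -(-3)*(-3*9) = -(-3)*(-27) = -1*81 = -81)
6*(-1) - 10*f = 6*(-1) - 10*(-81) = -6 + 810 = 804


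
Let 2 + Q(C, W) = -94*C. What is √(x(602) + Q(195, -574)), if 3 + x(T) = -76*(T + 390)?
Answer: I*√93727 ≈ 306.15*I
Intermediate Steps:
x(T) = -29643 - 76*T (x(T) = -3 - 76*(T + 390) = -3 - 76*(390 + T) = -3 + (-29640 - 76*T) = -29643 - 76*T)
Q(C, W) = -2 - 94*C
√(x(602) + Q(195, -574)) = √((-29643 - 76*602) + (-2 - 94*195)) = √((-29643 - 45752) + (-2 - 18330)) = √(-75395 - 18332) = √(-93727) = I*√93727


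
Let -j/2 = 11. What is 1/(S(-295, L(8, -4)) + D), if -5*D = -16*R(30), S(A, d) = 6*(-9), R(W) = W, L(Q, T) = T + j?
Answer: 1/42 ≈ 0.023810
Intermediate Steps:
j = -22 (j = -2*11 = -22)
L(Q, T) = -22 + T (L(Q, T) = T - 22 = -22 + T)
S(A, d) = -54
D = 96 (D = -(-16)*30/5 = -1/5*(-480) = 96)
1/(S(-295, L(8, -4)) + D) = 1/(-54 + 96) = 1/42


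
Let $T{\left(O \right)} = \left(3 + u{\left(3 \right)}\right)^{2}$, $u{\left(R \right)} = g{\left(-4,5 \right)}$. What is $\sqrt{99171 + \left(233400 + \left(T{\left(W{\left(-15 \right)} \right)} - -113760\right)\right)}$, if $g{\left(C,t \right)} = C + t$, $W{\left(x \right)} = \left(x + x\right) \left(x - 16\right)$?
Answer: $\sqrt{446347} \approx 668.09$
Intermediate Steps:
$W{\left(x \right)} = 2 x \left(-16 + x\right)$
$u{\left(R \right)} = 1$ ($u{\left(R \right)} = -4 + 5 = 1$)
$T{\left(O \right)} = 16$ ($T{\left(O \right)} = \left(3 + 1\right)^{2} = 4^{2} = 16$)
$\sqrt{99171 + \left(233400 + \left(T{\left(W{\left(-15 \right)} \right)} - -113760\right)\right)} = \sqrt{99171 + \left(233400 + \left(16 - -113760\right)\right)} = \sqrt{99171 + \left(233400 + \left(16 + 113760\right)\right)} = \sqrt{99171 + \left(233400 + 113776\right)} = \sqrt{99171 + 347176} = \sqrt{446347}$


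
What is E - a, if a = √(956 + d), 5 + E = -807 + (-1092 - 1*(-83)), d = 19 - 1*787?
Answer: -1821 - 2*√47 ≈ -1834.7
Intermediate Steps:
d = -768 (d = 19 - 787 = -768)
E = -1821 (E = -5 + (-807 + (-1092 - 1*(-83))) = -5 + (-807 + (-1092 + 83)) = -5 + (-807 - 1009) = -5 - 1816 = -1821)
a = 2*√47 (a = √(956 - 768) = √188 = 2*√47 ≈ 13.711)
E - a = -1821 - 2*√47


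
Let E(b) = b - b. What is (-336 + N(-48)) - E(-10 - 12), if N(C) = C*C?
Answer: 1968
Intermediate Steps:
N(C) = C**2
E(b) = 0
(-336 + N(-48)) - E(-10 - 12) = (-336 + (-48)**2) - 1*0 = (-336 + 2304) + 0 = 1968 + 0 = 1968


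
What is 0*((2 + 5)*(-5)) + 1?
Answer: 1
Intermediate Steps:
0*((2 + 5)*(-5)) + 1 = 0*(7*(-5)) + 1 = 0*(-35) + 1 = 0 + 1 = 1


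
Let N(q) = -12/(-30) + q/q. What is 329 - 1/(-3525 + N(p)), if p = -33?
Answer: 5796327/17618 ≈ 329.00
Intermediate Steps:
N(q) = 7/5 (N(q) = -12*(-1/30) + 1 = ⅖ + 1 = 7/5)
329 - 1/(-3525 + N(p)) = 329 - 1/(-3525 + 7/5) = 329 - 1/(-17618/5) = 329 - 1*(-5/17618) = 329 + 5/17618 = 5796327/17618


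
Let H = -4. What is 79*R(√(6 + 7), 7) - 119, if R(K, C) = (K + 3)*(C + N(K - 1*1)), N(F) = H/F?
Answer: 3356/3 + 1343*√13/3 ≈ 2732.8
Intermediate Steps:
N(F) = -4/F
R(K, C) = (3 + K)*(C - 4/(-1 + K)) (R(K, C) = (K + 3)*(C - 4/(K - 1*1)) = (3 + K)*(C - 4/(K - 1)) = (3 + K)*(C - 4/(-1 + K)))
79*R(√(6 + 7), 7) - 119 = 79*((-12 - 4*√(6 + 7) + 7*(-1 + √(6 + 7))*(3 + √(6 + 7)))/(-1 + √(6 + 7))) - 119 = 79*((-12 - 4*√13 + 7*(-1 + √13)*(3 + √13))/(-1 + √13)) - 119 = 79*(-12 - 4*√13 + 7*(-1 + √13)*(3 + √13))/(-1 + √13) - 119 = -119 + 79*(-12 - 4*√13 + 7*(-1 + √13)*(3 + √13))/(-1 + √13)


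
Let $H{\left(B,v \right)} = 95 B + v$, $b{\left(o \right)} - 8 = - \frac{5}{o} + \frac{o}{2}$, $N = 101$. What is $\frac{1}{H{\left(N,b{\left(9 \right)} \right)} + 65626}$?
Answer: $\frac{18}{1354193} \approx 1.3292 \cdot 10^{-5}$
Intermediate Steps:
$b{\left(o \right)} = 8 + \frac{o}{2} - \frac{5}{o}$ ($b{\left(o \right)} = 8 + \left(- \frac{5}{o} + \frac{o}{2}\right) = 8 + \left(\frac{o}{2} - \frac{5}{o}\right) = 8 + \frac{o}{2} - \frac{5}{o}$)
$H{\left(B,v \right)} = v + 95 B$
$\frac{1}{H{\left(N,b{\left(9 \right)} \right)} + 65626} = \frac{1}{\left(\left(8 + \frac{1}{2} \cdot 9 - \frac{5}{9}\right) + 95 \cdot 101\right) + 65626} = \frac{1}{\left(\left(8 + \frac{9}{2} - \frac{5}{9}\right) + 9595\right) + 65626} = \frac{1}{\left(\frac{215}{18} + 9595\right) + 65626} = \frac{1}{\frac{172925}{18} + 65626} = \frac{1}{\frac{1354193}{18}} = \frac{18}{1354193}$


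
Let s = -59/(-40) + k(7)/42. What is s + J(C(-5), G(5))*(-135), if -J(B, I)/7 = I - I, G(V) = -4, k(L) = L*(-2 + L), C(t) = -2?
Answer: 277/120 ≈ 2.3083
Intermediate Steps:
J(B, I) = 0 (J(B, I) = -7*(I - I) = -7*0 = 0)
s = 277/120 (s = -59/(-40) + (7*(-2 + 7))/42 = -59*(-1/40) + (7*5)*(1/42) = 59/40 + 35*(1/42) = 59/40 + 5/6 = 277/120 ≈ 2.3083)
s + J(C(-5), G(5))*(-135) = 277/120 + 0*(-135) = 277/120 + 0 = 277/120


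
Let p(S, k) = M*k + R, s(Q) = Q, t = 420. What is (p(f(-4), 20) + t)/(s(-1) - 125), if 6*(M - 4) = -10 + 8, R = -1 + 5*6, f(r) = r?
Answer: -1567/378 ≈ -4.1455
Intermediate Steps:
R = 29 (R = -1 + 30 = 29)
M = 11/3 (M = 4 + (-10 + 8)/6 = 4 + (1/6)*(-2) = 4 - 1/3 = 11/3 ≈ 3.6667)
p(S, k) = 29 + 11*k/3 (p(S, k) = 11*k/3 + 29 = 29 + 11*k/3)
(p(f(-4), 20) + t)/(s(-1) - 125) = ((29 + (11/3)*20) + 420)/(-1 - 125) = ((29 + 220/3) + 420)/(-126) = (307/3 + 420)*(-1/126) = (1567/3)*(-1/126) = -1567/378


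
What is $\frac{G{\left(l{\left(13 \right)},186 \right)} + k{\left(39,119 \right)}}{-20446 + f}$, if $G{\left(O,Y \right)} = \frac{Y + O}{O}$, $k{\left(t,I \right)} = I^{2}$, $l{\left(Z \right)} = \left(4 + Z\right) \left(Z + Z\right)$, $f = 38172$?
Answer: $\frac{3129895}{3917446} \approx 0.79896$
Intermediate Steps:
$l{\left(Z \right)} = 2 Z \left(4 + Z\right)$ ($l{\left(Z \right)} = \left(4 + Z\right) 2 Z = 2 Z \left(4 + Z\right)$)
$G{\left(O,Y \right)} = \frac{O + Y}{O}$
$\frac{G{\left(l{\left(13 \right)},186 \right)} + k{\left(39,119 \right)}}{-20446 + f} = \frac{\frac{2 \cdot 13 \left(4 + 13\right) + 186}{2 \cdot 13 \left(4 + 13\right)} + 119^{2}}{-20446 + 38172} = \frac{\frac{2 \cdot 13 \cdot 17 + 186}{2 \cdot 13 \cdot 17} + 14161}{17726} = \left(\frac{442 + 186}{442} + 14161\right) \frac{1}{17726} = \left(\frac{1}{442} \cdot 628 + 14161\right) \frac{1}{17726} = \left(\frac{314}{221} + 14161\right) \frac{1}{17726} = \frac{3129895}{221} \cdot \frac{1}{17726} = \frac{3129895}{3917446}$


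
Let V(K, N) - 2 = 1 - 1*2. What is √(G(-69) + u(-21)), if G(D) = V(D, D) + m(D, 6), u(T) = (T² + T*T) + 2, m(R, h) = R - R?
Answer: √885 ≈ 29.749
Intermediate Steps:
V(K, N) = 1 (V(K, N) = 2 + (1 - 1*2) = 2 + (1 - 2) = 2 - 1 = 1)
m(R, h) = 0
u(T) = 2 + 2*T² (u(T) = (T² + T²) + 2 = 2*T² + 2 = 2 + 2*T²)
G(D) = 1 (G(D) = 1 + 0 = 1)
√(G(-69) + u(-21)) = √(1 + (2 + 2*(-21)²)) = √(1 + (2 + 2*441)) = √(1 + (2 + 882)) = √(1 + 884) = √885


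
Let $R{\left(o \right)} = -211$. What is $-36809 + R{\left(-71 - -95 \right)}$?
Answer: $-37020$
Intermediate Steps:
$-36809 + R{\left(-71 - -95 \right)} = -36809 - 211 = -37020$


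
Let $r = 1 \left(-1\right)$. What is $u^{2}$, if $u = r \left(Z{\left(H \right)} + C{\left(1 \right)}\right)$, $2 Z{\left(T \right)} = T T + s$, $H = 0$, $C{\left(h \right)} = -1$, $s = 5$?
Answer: $\frac{9}{4} \approx 2.25$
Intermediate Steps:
$Z{\left(T \right)} = \frac{5}{2} + \frac{T^{2}}{2}$ ($Z{\left(T \right)} = \frac{T T + 5}{2} = \frac{T^{2} + 5}{2} = \frac{5 + T^{2}}{2} = \frac{5}{2} + \frac{T^{2}}{2}$)
$r = -1$
$u = - \frac{3}{2}$ ($u = - (\left(\frac{5}{2} + \frac{0^{2}}{2}\right) - 1) = - (\left(\frac{5}{2} + \frac{1}{2} \cdot 0\right) - 1) = - (\left(\frac{5}{2} + 0\right) - 1) = - (\frac{5}{2} - 1) = \left(-1\right) \frac{3}{2} = - \frac{3}{2} \approx -1.5$)
$u^{2} = \left(- \frac{3}{2}\right)^{2} = \frac{9}{4}$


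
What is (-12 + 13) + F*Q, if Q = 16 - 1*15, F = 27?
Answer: 28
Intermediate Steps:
Q = 1 (Q = 16 - 15 = 1)
(-12 + 13) + F*Q = (-12 + 13) + 27*1 = 1 + 27 = 28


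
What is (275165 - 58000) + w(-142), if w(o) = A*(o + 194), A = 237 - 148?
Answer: 221793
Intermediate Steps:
A = 89
w(o) = 17266 + 89*o (w(o) = 89*(o + 194) = 89*(194 + o) = 17266 + 89*o)
(275165 - 58000) + w(-142) = (275165 - 58000) + (17266 + 89*(-142)) = 217165 + (17266 - 12638) = 217165 + 4628 = 221793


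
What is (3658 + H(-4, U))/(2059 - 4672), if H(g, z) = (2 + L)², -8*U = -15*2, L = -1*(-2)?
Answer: -3674/2613 ≈ -1.4060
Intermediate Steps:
L = 2
U = 15/4 (U = -(-5)*3*2/8 = -(-5)*6/8 = -⅛*(-30) = 15/4 ≈ 3.7500)
H(g, z) = 16 (H(g, z) = (2 + 2)² = 4² = 16)
(3658 + H(-4, U))/(2059 - 4672) = (3658 + 16)/(2059 - 4672) = 3674/(-2613) = 3674*(-1/2613) = -3674/2613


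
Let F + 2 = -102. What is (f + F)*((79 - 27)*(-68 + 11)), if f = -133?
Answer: 702468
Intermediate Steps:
F = -104 (F = -2 - 102 = -104)
(f + F)*((79 - 27)*(-68 + 11)) = (-133 - 104)*((79 - 27)*(-68 + 11)) = -12324*(-57) = -237*(-2964) = 702468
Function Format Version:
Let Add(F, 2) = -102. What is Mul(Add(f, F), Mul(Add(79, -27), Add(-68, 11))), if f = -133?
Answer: 702468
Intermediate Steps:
F = -104 (F = Add(-2, -102) = -104)
Mul(Add(f, F), Mul(Add(79, -27), Add(-68, 11))) = Mul(Add(-133, -104), Mul(Add(79, -27), Add(-68, 11))) = Mul(-237, Mul(52, -57)) = Mul(-237, -2964) = 702468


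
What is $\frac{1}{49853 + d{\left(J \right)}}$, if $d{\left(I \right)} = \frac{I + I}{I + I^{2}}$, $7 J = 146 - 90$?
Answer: $\frac{9}{448679} \approx 2.0059 \cdot 10^{-5}$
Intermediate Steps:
$J = 8$ ($J = \frac{146 - 90}{7} = \frac{1}{7} \cdot 56 = 8$)
$d{\left(I \right)} = \frac{2 I}{I + I^{2}}$
$\frac{1}{49853 + d{\left(J \right)}} = \frac{1}{49853 + \frac{2}{1 + 8}} = \frac{1}{49853 + \frac{2}{9}} = \frac{1}{\frac{448679}{9}} = \frac{9}{448679}$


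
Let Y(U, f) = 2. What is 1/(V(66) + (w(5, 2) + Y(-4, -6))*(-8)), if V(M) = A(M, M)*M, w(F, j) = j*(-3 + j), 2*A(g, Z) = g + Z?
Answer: 1/4356 ≈ 0.00022957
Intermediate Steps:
A(g, Z) = Z/2 + g/2 (A(g, Z) = (g + Z)/2 = (Z + g)/2 = Z/2 + g/2)
V(M) = M² (V(M) = (M/2 + M/2)*M = M*M = M²)
1/(V(66) + (w(5, 2) + Y(-4, -6))*(-8)) = 1/(66² + (2*(-3 + 2) + 2)*(-8)) = 1/(4356 + (2*(-1) + 2)*(-8)) = 1/(4356 + (-2 + 2)*(-8)) = 1/(4356 + 0*(-8)) = 1/(4356 + 0) = 1/4356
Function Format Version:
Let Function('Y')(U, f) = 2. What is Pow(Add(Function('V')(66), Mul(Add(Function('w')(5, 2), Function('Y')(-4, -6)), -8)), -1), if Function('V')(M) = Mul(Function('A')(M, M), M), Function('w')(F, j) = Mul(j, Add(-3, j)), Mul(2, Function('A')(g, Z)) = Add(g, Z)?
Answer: Rational(1, 4356) ≈ 0.00022957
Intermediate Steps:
Function('A')(g, Z) = Add(Mul(Rational(1, 2), Z), Mul(Rational(1, 2), g)) (Function('A')(g, Z) = Mul(Rational(1, 2), Add(g, Z)) = Mul(Rational(1, 2), Add(Z, g)) = Add(Mul(Rational(1, 2), Z), Mul(Rational(1, 2), g)))
Function('V')(M) = Pow(M, 2) (Function('V')(M) = Mul(Add(Mul(Rational(1, 2), M), Mul(Rational(1, 2), M)), M) = Mul(M, M) = Pow(M, 2))
Pow(Add(Function('V')(66), Mul(Add(Function('w')(5, 2), Function('Y')(-4, -6)), -8)), -1) = Pow(Add(Pow(66, 2), Mul(Add(Mul(2, Add(-3, 2)), 2), -8)), -1) = Pow(Add(4356, Mul(Add(Mul(2, -1), 2), -8)), -1) = Pow(Add(4356, Mul(Add(-2, 2), -8)), -1) = Pow(Add(4356, Mul(0, -8)), -1) = Pow(Add(4356, 0), -1) = Pow(4356, -1) = Rational(1, 4356)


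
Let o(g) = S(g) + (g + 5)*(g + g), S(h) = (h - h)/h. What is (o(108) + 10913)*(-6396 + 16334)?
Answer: 351020098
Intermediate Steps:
S(h) = 0 (S(h) = 0/h = 0)
o(g) = 2*g*(5 + g) (o(g) = 0 + (g + 5)*(g + g) = 0 + (5 + g)*(2*g) = 0 + 2*g*(5 + g) = 2*g*(5 + g))
(o(108) + 10913)*(-6396 + 16334) = (2*108*(5 + 108) + 10913)*(-6396 + 16334) = (2*108*113 + 10913)*9938 = (24408 + 10913)*9938 = 35321*9938 = 351020098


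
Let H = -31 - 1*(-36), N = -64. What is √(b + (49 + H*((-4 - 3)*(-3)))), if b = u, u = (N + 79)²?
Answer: √379 ≈ 19.468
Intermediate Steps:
H = 5 (H = -31 + 36 = 5)
u = 225 (u = (-64 + 79)² = 15² = 225)
b = 225
√(b + (49 + H*((-4 - 3)*(-3)))) = √(225 + (49 + 5*((-4 - 3)*(-3)))) = √(225 + (49 + 5*(-7*(-3)))) = √(225 + (49 + 5*21)) = √(225 + (49 + 105)) = √(225 + 154) = √379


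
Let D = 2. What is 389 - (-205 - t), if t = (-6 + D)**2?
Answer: 610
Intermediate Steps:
t = 16 (t = (-6 + 2)**2 = (-4)**2 = 16)
389 - (-205 - t) = 389 - (-205 - 1*16) = 389 - (-205 - 16) = 389 - 1*(-221) = 389 + 221 = 610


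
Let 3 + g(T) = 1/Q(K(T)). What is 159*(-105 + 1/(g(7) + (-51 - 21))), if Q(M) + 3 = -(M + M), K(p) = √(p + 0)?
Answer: -16763913/1004 + 3*√7/1004 ≈ -16697.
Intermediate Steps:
K(p) = √p
Q(M) = -3 - 2*M (Q(M) = -3 - (M + M) = -3 - 2*M)
g(T) = -3 + 1/(-3 - 2*√T)
159*(-105 + 1/(g(7) + (-51 - 21))) = 159*(-105 + 1/(2*(-5 - 3*√7)/(3 + 2*√7) + (-51 - 21))) = 159*(-105 + 1/(2*(-5 - 3*√7)/(3 + 2*√7) - 72)) = 159*(-105 + 1/(-72 + 2*(-5 - 3*√7)/(3 + 2*√7))) = -16695 + 159/(-72 + 2*(-5 - 3*√7)/(3 + 2*√7))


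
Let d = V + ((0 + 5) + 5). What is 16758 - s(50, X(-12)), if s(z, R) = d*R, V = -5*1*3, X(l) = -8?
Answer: 16718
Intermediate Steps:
V = -15 (V = -5*3 = -15)
d = -5 (d = -15 + ((0 + 5) + 5) = -15 + (5 + 5) = -15 + 10 = -5)
s(z, R) = -5*R
16758 - s(50, X(-12)) = 16758 - (-5)*(-8) = 16758 - 1*40 = 16758 - 40 = 16718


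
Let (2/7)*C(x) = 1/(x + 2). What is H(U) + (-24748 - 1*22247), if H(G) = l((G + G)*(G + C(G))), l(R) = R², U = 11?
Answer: 2445574/169 ≈ 14471.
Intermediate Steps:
C(x) = 7/(2*(2 + x)) (C(x) = 7/(2*(x + 2)) = 7/(2*(2 + x)))
H(G) = 4*G²*(G + 7/(2*(2 + G)))² (H(G) = ((G + G)*(G + 7/(2*(2 + G))))² = ((2*G)*(G + 7/(2*(2 + G))))² = (2*G*(G + 7/(2*(2 + G))))² = 4*G²*(G + 7/(2*(2 + G)))²)
H(U) + (-24748 - 1*22247) = 11²*(7 + 2*11*(2 + 11))²/(2 + 11)² + (-24748 - 1*22247) = 121*(7 + 2*11*13)²/13² + (-24748 - 22247) = 121*(1/169)*(7 + 286)² - 46995 = 121*(1/169)*293² - 46995 = 121*(1/169)*85849 - 46995 = 10387729/169 - 46995 = 2445574/169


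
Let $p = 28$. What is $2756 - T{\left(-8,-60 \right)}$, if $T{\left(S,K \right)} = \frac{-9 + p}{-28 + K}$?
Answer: $\frac{242547}{88} \approx 2756.2$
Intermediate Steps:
$T{\left(S,K \right)} = \frac{19}{-28 + K}$ ($T{\left(S,K \right)} = \frac{-9 + 28}{-28 + K} = \frac{19}{-28 + K}$)
$2756 - T{\left(-8,-60 \right)} = 2756 - \frac{19}{-28 - 60} = 2756 - \frac{19}{-88} = 2756 - 19 \left(- \frac{1}{88}\right) = 2756 - - \frac{19}{88} = 2756 + \frac{19}{88} = \frac{242547}{88}$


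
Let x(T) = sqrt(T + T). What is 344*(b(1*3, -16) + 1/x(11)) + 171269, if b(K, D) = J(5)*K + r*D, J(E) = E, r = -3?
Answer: 192941 + 172*sqrt(22)/11 ≈ 1.9301e+5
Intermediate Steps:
x(T) = sqrt(2)*sqrt(T) (x(T) = sqrt(2*T) = sqrt(2)*sqrt(T))
b(K, D) = -3*D + 5*K (b(K, D) = 5*K - 3*D = -3*D + 5*K)
344*(b(1*3, -16) + 1/x(11)) + 171269 = 344*((-3*(-16) + 5*(1*3)) + 1/(sqrt(2)*sqrt(11))) + 171269 = 344*((48 + 5*3) + 1/(sqrt(22))) + 171269 = 344*((48 + 15) + sqrt(22)/22) + 171269 = 344*(63 + sqrt(22)/22) + 171269 = (21672 + 172*sqrt(22)/11) + 171269 = 192941 + 172*sqrt(22)/11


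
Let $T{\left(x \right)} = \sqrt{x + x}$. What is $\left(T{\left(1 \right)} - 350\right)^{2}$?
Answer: $\left(350 - \sqrt{2}\right)^{2} \approx 1.2151 \cdot 10^{5}$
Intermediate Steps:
$T{\left(x \right)} = \sqrt{2} \sqrt{x}$ ($T{\left(x \right)} = \sqrt{2 x} = \sqrt{2} \sqrt{x}$)
$\left(T{\left(1 \right)} - 350\right)^{2} = \left(\sqrt{2} \sqrt{1} - 350\right)^{2} = \left(\sqrt{2} \cdot 1 - 350\right)^{2} = \left(\sqrt{2} - 350\right)^{2} = \left(-350 + \sqrt{2}\right)^{2}$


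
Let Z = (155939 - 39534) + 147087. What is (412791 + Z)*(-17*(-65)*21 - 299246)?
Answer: -186681835603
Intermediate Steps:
Z = 263492 (Z = 116405 + 147087 = 263492)
(412791 + Z)*(-17*(-65)*21 - 299246) = (412791 + 263492)*(-17*(-65)*21 - 299246) = 676283*(1105*21 - 299246) = 676283*(23205 - 299246) = 676283*(-276041) = -186681835603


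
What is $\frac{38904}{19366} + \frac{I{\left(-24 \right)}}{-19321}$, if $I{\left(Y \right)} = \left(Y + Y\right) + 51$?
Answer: $\frac{375803043}{187085243} \approx 2.0087$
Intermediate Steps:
$I{\left(Y \right)} = 51 + 2 Y$ ($I{\left(Y \right)} = 2 Y + 51 = 51 + 2 Y$)
$\frac{38904}{19366} + \frac{I{\left(-24 \right)}}{-19321} = \frac{38904}{19366} + \frac{51 + 2 \left(-24\right)}{-19321} = 38904 \cdot \frac{1}{19366} + \left(51 - 48\right) \left(- \frac{1}{19321}\right) = \frac{19452}{9683} + 3 \left(- \frac{1}{19321}\right) = \frac{19452}{9683} - \frac{3}{19321} = \frac{375803043}{187085243}$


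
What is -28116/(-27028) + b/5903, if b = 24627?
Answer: 207896826/39886571 ≈ 5.2122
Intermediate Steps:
-28116/(-27028) + b/5903 = -28116/(-27028) + 24627/5903 = -28116*(-1/27028) + 24627*(1/5903) = 7029/6757 + 24627/5903 = 207896826/39886571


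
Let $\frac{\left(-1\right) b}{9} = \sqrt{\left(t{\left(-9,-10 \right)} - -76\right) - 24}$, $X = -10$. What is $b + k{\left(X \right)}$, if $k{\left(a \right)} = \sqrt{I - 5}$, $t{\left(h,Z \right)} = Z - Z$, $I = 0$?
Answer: $- 18 \sqrt{13} + i \sqrt{5} \approx -64.9 + 2.2361 i$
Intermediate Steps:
$t{\left(h,Z \right)} = 0$
$k{\left(a \right)} = i \sqrt{5}$ ($k{\left(a \right)} = \sqrt{0 - 5} = \sqrt{-5} = i \sqrt{5}$)
$b = - 18 \sqrt{13}$ ($b = - 9 \sqrt{\left(0 - -76\right) - 24} = - 9 \sqrt{\left(0 + 76\right) - 24} = - 9 \sqrt{76 - 24} = - 9 \sqrt{52} = - 9 \cdot 2 \sqrt{13} = - 18 \sqrt{13} \approx -64.9$)
$b + k{\left(X \right)} = - 18 \sqrt{13} + i \sqrt{5}$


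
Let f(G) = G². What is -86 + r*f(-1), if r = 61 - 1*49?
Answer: -74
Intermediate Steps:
r = 12 (r = 61 - 49 = 12)
-86 + r*f(-1) = -86 + 12*(-1)² = -86 + 12*1 = -86 + 12 = -74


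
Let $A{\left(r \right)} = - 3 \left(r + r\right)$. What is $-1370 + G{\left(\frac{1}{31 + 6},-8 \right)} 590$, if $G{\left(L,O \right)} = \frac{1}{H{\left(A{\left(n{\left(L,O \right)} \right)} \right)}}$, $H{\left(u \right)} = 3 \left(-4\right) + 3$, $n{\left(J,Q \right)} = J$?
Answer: $- \frac{12920}{9} \approx -1435.6$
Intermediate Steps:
$A{\left(r \right)} = - 6 r$ ($A{\left(r \right)} = - 3 \cdot 2 r = - 6 r$)
$H{\left(u \right)} = -9$ ($H{\left(u \right)} = -12 + 3 = -9$)
$G{\left(L,O \right)} = - \frac{1}{9}$ ($G{\left(L,O \right)} = \frac{1}{-9} = - \frac{1}{9}$)
$-1370 + G{\left(\frac{1}{31 + 6},-8 \right)} 590 = -1370 - \frac{590}{9} = - \frac{12920}{9}$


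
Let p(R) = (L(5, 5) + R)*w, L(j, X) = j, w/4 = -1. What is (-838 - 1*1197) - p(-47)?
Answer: -2203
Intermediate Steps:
w = -4 (w = 4*(-1) = -4)
p(R) = -20 - 4*R (p(R) = (5 + R)*(-4) = -20 - 4*R)
(-838 - 1*1197) - p(-47) = (-838 - 1*1197) - (-20 - 4*(-47)) = (-838 - 1197) - (-20 + 188) = -2035 - 1*168 = -2035 - 168 = -2203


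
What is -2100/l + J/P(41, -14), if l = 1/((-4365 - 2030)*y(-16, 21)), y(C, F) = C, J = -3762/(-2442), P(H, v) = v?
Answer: -111303696057/518 ≈ -2.1487e+8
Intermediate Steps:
J = 57/37 (J = -3762*(-1/2442) = 57/37 ≈ 1.5405)
l = 1/102320 (l = 1/(-4365 - 2030*(-16)) = -1/16/(-6395) = -1/6395*(-1/16) = 1/102320 ≈ 9.7733e-6)
-2100/l + J/P(41, -14) = -2100/1/102320 + (57/37)/(-14) = -2100*102320 + (57/37)*(-1/14) = -214872000 - 57/518 = -111303696057/518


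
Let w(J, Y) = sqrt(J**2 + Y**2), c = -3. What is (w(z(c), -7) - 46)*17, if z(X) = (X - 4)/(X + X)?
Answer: -782 + 119*sqrt(37)/6 ≈ -661.36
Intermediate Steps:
z(X) = (-4 + X)/(2*X) (z(X) = (-4 + X)/((2*X)) = (-4 + X)*(1/(2*X)) = (-4 + X)/(2*X))
(w(z(c), -7) - 46)*17 = (sqrt(((1/2)*(-4 - 3)/(-3))**2 + (-7)**2) - 46)*17 = (sqrt(((1/2)*(-1/3)*(-7))**2 + 49) - 46)*17 = (sqrt((7/6)**2 + 49) - 46)*17 = (sqrt(49/36 + 49) - 46)*17 = (sqrt(1813/36) - 46)*17 = (7*sqrt(37)/6 - 46)*17 = (-46 + 7*sqrt(37)/6)*17 = -782 + 119*sqrt(37)/6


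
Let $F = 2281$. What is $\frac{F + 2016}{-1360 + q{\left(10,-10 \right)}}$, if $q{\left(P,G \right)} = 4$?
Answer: $- \frac{4297}{1356} \approx -3.1689$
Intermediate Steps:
$\frac{F + 2016}{-1360 + q{\left(10,-10 \right)}} = \frac{2281 + 2016}{-1360 + 4} = \frac{4297}{-1356} = 4297 \left(- \frac{1}{1356}\right) = - \frac{4297}{1356}$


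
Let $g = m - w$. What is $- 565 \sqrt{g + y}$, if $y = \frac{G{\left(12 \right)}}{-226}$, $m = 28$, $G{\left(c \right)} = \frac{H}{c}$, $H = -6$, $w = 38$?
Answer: $- \frac{5 i \sqrt{510647}}{2} \approx - 1786.5 i$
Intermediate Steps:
$G{\left(c \right)} = - \frac{6}{c}$
$y = \frac{1}{452}$ ($y = \frac{\left(-6\right) \frac{1}{12}}{-226} = \left(-6\right) \frac{1}{12} \left(- \frac{1}{226}\right) = \left(- \frac{1}{2}\right) \left(- \frac{1}{226}\right) = \frac{1}{452} \approx 0.0022124$)
$g = -10$ ($g = 28 - 38 = -10$)
$- 565 \sqrt{g + y} = - 565 \sqrt{-10 + \frac{1}{452}} = - 565 \sqrt{- \frac{4519}{452}} = - 565 \frac{i \sqrt{510647}}{226} = - \frac{5 i \sqrt{510647}}{2}$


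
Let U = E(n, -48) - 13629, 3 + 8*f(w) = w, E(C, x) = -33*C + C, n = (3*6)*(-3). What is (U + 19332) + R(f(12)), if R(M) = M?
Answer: 59457/8 ≈ 7432.1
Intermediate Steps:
n = -54 (n = 18*(-3) = -54)
E(C, x) = -32*C
f(w) = -3/8 + w/8
U = -11901 (U = -32*(-54) - 13629 = 1728 - 13629 = -11901)
(U + 19332) + R(f(12)) = (-11901 + 19332) + (-3/8 + (⅛)*12) = 7431 + (-3/8 + 3/2) = 7431 + 9/8 = 59457/8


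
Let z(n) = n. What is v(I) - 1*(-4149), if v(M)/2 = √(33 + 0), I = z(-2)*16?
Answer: 4149 + 2*√33 ≈ 4160.5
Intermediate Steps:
I = -32 (I = -2*16 = -32)
v(M) = 2*√33 (v(M) = 2*√(33 + 0) = 2*√33)
v(I) - 1*(-4149) = 2*√33 - 1*(-4149) = 2*√33 + 4149 = 4149 + 2*√33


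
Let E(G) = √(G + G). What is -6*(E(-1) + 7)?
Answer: -42 - 6*I*√2 ≈ -42.0 - 8.4853*I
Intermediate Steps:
E(G) = √2*√G (E(G) = √(2*G) = √2*√G)
-6*(E(-1) + 7) = -6*(√2*√(-1) + 7) = -6*(√2*I + 7) = -6*(I*√2 + 7) = -6*(7 + I*√2) = -42 - 6*I*√2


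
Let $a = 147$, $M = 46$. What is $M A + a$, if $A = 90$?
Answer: $4287$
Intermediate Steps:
$M A + a = 46 \cdot 90 + 147 = 4140 + 147 = 4287$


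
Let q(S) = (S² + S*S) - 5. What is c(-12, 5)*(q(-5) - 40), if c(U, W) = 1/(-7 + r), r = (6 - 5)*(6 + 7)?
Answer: ⅚ ≈ 0.83333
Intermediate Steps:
q(S) = -5 + 2*S² (q(S) = (S² + S²) - 5 = 2*S² - 5 = -5 + 2*S²)
r = 13 (r = 1*13 = 13)
c(U, W) = ⅙ (c(U, W) = 1/(-7 + 13) = 1/6 = ⅙)
c(-12, 5)*(q(-5) - 40) = ((-5 + 2*(-5)²) - 40)/6 = ((-5 + 2*25) - 40)/6 = ((-5 + 50) - 40)/6 = (45 - 40)/6 = (⅙)*5 = ⅚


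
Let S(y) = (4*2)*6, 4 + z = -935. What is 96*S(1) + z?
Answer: 3669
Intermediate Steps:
z = -939 (z = -4 - 935 = -939)
S(y) = 48 (S(y) = 8*6 = 48)
96*S(1) + z = 96*48 - 939 = 4608 - 939 = 3669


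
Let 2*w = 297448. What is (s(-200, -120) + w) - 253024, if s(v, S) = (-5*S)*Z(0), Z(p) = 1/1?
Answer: -103700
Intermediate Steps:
w = 148724 (w = (1/2)*297448 = 148724)
Z(p) = 1
s(v, S) = -5*S (s(v, S) = -5*S*1 = -5*S)
(s(-200, -120) + w) - 253024 = (-5*(-120) + 148724) - 253024 = (600 + 148724) - 253024 = 149324 - 253024 = -103700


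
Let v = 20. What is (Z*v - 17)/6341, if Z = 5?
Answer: 83/6341 ≈ 0.013089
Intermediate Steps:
(Z*v - 17)/6341 = (5*20 - 17)/6341 = (100 - 17)*(1/6341) = 83*(1/6341) = 83/6341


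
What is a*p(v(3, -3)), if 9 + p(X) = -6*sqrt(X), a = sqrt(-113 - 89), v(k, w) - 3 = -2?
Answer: -15*I*sqrt(202) ≈ -213.19*I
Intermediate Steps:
v(k, w) = 1 (v(k, w) = 3 - 2 = 1)
a = I*sqrt(202) (a = sqrt(-202) = I*sqrt(202) ≈ 14.213*I)
p(X) = -9 - 6*sqrt(X)
a*p(v(3, -3)) = (I*sqrt(202))*(-9 - 6*sqrt(1)) = (I*sqrt(202))*(-9 - 6*1) = (I*sqrt(202))*(-9 - 6) = (I*sqrt(202))*(-15) = -15*I*sqrt(202)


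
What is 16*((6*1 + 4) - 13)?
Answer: -48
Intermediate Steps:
16*((6*1 + 4) - 13) = 16*((6 + 4) - 13) = 16*(10 - 13) = 16*(-3) = -48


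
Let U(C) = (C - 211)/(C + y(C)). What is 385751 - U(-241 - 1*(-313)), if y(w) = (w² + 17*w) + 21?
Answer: 2507767390/6501 ≈ 3.8575e+5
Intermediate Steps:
y(w) = 21 + w² + 17*w
U(C) = (-211 + C)/(21 + C² + 18*C) (U(C) = (C - 211)/(C + (21 + C² + 17*C)) = (-211 + C)/(21 + C² + 18*C))
385751 - U(-241 - 1*(-313)) = 385751 - (-211 + (-241 - 1*(-313)))/(21 + (-241 - 1*(-313))² + 18*(-241 - 1*(-313))) = 385751 - (-211 + (-241 + 313))/(21 + (-241 + 313)² + 18*(-241 + 313)) = 385751 - (-211 + 72)/(21 + 72² + 18*72) = 385751 - (-139)/(21 + 5184 + 1296) = 385751 - (-139)/6501 = 385751 - 1*(-139/6501) = 385751 + 139/6501 = 2507767390/6501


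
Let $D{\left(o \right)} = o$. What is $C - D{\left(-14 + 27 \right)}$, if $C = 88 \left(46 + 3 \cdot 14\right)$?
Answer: $7731$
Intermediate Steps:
$C = 7744$ ($C = 88 \left(46 + 42\right) = 88 \cdot 88 = 7744$)
$C - D{\left(-14 + 27 \right)} = 7744 - \left(-14 + 27\right) = 7744 - 13 = 7731$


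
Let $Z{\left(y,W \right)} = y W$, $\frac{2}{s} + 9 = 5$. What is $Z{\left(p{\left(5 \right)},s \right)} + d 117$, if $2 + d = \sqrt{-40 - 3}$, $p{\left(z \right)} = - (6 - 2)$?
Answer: $-232 + 117 i \sqrt{43} \approx -232.0 + 767.22 i$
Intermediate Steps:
$s = - \frac{1}{2}$ ($s = \frac{2}{-9 + 5} = \frac{2}{-4} = 2 \left(- \frac{1}{4}\right) = - \frac{1}{2} \approx -0.5$)
$p{\left(z \right)} = -4$ ($p{\left(z \right)} = \left(-1\right) 4 = -4$)
$d = -2 + i \sqrt{43}$ ($d = -2 + \sqrt{-40 - 3} = -2 + \sqrt{-43} = -2 + i \sqrt{43} \approx -2.0 + 6.5574 i$)
$Z{\left(y,W \right)} = W y$
$Z{\left(p{\left(5 \right)},s \right)} + d 117 = \left(- \frac{1}{2}\right) \left(-4\right) + \left(-2 + i \sqrt{43}\right) 117 = 2 - \left(234 - 117 i \sqrt{43}\right) = -232 + 117 i \sqrt{43}$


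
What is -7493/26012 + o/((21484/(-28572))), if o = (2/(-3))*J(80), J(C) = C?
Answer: 9869286617/139710452 ≈ 70.641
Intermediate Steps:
o = -160/3 (o = (2/(-3))*80 = (2*(-1/3))*80 = -2/3*80 = -160/3 ≈ -53.333)
-7493/26012 + o/((21484/(-28572))) = -7493/26012 - 160/(3*(21484/(-28572))) = -7493*1/26012 - 160/(3*(21484*(-1/28572))) = -7493/26012 - 160/(3*(-5371/7143)) = -7493/26012 - 160/3*(-7143/5371) = -7493/26012 + 380960/5371 = 9869286617/139710452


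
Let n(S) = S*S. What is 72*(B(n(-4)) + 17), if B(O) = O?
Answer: 2376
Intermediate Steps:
n(S) = S²
72*(B(n(-4)) + 17) = 72*((-4)² + 17) = 72*(16 + 17) = 72*33 = 2376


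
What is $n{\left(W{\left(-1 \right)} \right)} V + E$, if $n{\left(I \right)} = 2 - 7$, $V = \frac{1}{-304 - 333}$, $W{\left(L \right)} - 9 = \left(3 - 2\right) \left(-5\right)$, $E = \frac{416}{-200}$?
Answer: $- \frac{32999}{15925} \approx -2.0722$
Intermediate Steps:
$E = - \frac{52}{25}$ ($E = 416 \left(- \frac{1}{200}\right) = - \frac{52}{25} \approx -2.08$)
$W{\left(L \right)} = 4$ ($W{\left(L \right)} = 9 + \left(3 - 2\right) \left(-5\right) = 9 + 1 \left(-5\right) = 9 - 5 = 4$)
$V = - \frac{1}{637}$ ($V = \frac{1}{-637} = - \frac{1}{637} \approx -0.0015699$)
$n{\left(I \right)} = -5$ ($n{\left(I \right)} = 2 - 7 = -5$)
$n{\left(W{\left(-1 \right)} \right)} V + E = \left(-5\right) \left(- \frac{1}{637}\right) - \frac{52}{25} = \frac{5}{637} - \frac{52}{25} = - \frac{32999}{15925}$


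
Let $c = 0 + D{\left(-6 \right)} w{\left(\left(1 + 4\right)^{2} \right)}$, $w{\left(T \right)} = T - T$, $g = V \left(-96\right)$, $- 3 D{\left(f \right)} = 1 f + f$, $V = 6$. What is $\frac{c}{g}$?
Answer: $0$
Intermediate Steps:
$D{\left(f \right)} = - \frac{2 f}{3}$ ($D{\left(f \right)} = - \frac{1 f + f}{3} = - \frac{f + f}{3} = - \frac{2 f}{3}$)
$g = -576$ ($g = 6 \left(-96\right) = -576$)
$w{\left(T \right)} = 0$
$c = 0$ ($c = 0 + \left(- \frac{2}{3}\right) \left(-6\right) 0 = 0 + 4 \cdot 0 = 0 + 0 = 0$)
$\frac{c}{g} = \frac{0}{-576} = 0 \left(- \frac{1}{576}\right) = 0$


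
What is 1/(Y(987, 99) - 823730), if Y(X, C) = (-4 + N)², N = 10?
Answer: -1/823694 ≈ -1.2140e-6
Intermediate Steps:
Y(X, C) = 36 (Y(X, C) = (-4 + 10)² = 6² = 36)
1/(Y(987, 99) - 823730) = 1/(36 - 823730) = 1/(-823694) = -1/823694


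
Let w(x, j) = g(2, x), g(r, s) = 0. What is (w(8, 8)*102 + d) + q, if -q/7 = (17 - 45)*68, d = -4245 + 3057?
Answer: 12140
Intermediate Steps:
w(x, j) = 0
d = -1188
q = 13328 (q = -7*(17 - 45)*68 = -(-196)*68 = -7*(-1904) = 13328)
(w(8, 8)*102 + d) + q = (0*102 - 1188) + 13328 = (0 - 1188) + 13328 = -1188 + 13328 = 12140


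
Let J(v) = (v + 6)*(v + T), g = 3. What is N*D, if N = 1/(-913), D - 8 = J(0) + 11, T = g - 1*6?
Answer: -1/913 ≈ -0.0010953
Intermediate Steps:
T = -3 (T = 3 - 1*6 = 3 - 6 = -3)
J(v) = (-3 + v)*(6 + v) (J(v) = (v + 6)*(v - 3) = (6 + v)*(-3 + v) = (-3 + v)*(6 + v))
D = 1 (D = 8 + ((-18 + 0² + 3*0) + 11) = 8 + ((-18 + 0 + 0) + 11) = 8 + (-18 + 11) = 8 - 7 = 1)
N = -1/913 ≈ -0.0010953
N*D = -1/913*1 = -1/913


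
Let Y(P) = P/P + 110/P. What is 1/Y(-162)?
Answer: 81/26 ≈ 3.1154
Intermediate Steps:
Y(P) = 1 + 110/P
1/Y(-162) = 1/((110 - 162)/(-162)) = 1/(-1/162*(-52)) = 1/(26/81) = 81/26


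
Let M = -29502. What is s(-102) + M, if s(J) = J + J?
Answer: -29706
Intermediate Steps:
s(J) = 2*J
s(-102) + M = 2*(-102) - 29502 = -204 - 29502 = -29706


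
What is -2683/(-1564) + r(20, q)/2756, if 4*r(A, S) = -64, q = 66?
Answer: 1842331/1077596 ≈ 1.7097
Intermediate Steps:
r(A, S) = -16 (r(A, S) = (¼)*(-64) = -16)
-2683/(-1564) + r(20, q)/2756 = -2683/(-1564) - 16/2756 = -2683*(-1/1564) - 16*1/2756 = 2683/1564 - 4/689 = 1842331/1077596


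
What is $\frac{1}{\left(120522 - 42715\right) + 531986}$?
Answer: $\frac{1}{609793} \approx 1.6399 \cdot 10^{-6}$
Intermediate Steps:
$\frac{1}{\left(120522 - 42715\right) + 531986} = \frac{1}{77807 + 531986} = \frac{1}{609793}$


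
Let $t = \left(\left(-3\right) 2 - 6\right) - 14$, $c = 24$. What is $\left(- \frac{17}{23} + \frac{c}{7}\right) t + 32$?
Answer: $- \frac{6106}{161} \approx -37.925$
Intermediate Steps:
$t = -26$ ($t = \left(-6 - 6\right) - 14 = -12 - 14 = -26$)
$\left(- \frac{17}{23} + \frac{c}{7}\right) t + 32 = \left(- \frac{17}{23} + \frac{24}{7}\right) \left(-26\right) + 32 = \frac{433}{161} \left(-26\right) + 32 = - \frac{11258}{161} + 32 = - \frac{6106}{161}$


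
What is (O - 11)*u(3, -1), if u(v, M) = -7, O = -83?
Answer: 658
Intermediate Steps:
(O - 11)*u(3, -1) = (-83 - 11)*(-7) = -94*(-7) = 658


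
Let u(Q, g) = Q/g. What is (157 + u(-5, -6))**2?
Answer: 896809/36 ≈ 24911.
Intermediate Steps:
(157 + u(-5, -6))**2 = (157 - 5/(-6))**2 = (157 - 5*(-1/6))**2 = (157 + 5/6)**2 = (947/6)**2 = 896809/36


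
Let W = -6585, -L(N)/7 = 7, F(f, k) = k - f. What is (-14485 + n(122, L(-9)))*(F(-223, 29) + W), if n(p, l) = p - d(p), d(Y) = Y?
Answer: 91733505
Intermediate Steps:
L(N) = -49 (L(N) = -7*7 = -49)
n(p, l) = 0 (n(p, l) = p - p = 0)
(-14485 + n(122, L(-9)))*(F(-223, 29) + W) = (-14485 + 0)*((29 - 1*(-223)) - 6585) = -14485*((29 + 223) - 6585) = -14485*(252 - 6585) = -14485*(-6333) = 91733505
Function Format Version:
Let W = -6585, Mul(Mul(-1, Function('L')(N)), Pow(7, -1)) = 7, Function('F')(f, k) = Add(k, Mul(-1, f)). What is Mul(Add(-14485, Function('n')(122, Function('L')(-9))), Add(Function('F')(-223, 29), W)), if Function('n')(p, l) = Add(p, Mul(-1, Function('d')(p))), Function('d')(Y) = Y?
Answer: 91733505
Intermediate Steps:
Function('L')(N) = -49 (Function('L')(N) = Mul(-7, 7) = -49)
Function('n')(p, l) = 0 (Function('n')(p, l) = Add(p, Mul(-1, p)) = 0)
Mul(Add(-14485, Function('n')(122, Function('L')(-9))), Add(Function('F')(-223, 29), W)) = Mul(Add(-14485, 0), Add(Add(29, Mul(-1, -223)), -6585)) = Mul(-14485, Add(Add(29, 223), -6585)) = Mul(-14485, Add(252, -6585)) = Mul(-14485, -6333) = 91733505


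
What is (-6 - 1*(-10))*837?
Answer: 3348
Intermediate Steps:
(-6 - 1*(-10))*837 = (-6 + 10)*837 = 4*837 = 3348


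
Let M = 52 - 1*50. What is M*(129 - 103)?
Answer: 52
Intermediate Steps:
M = 2 (M = 52 - 50 = 2)
M*(129 - 103) = 2*(129 - 103) = 2*26 = 52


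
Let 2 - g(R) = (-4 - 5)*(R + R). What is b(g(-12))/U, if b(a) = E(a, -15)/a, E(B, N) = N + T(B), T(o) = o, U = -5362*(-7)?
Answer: 229/8032276 ≈ 2.8510e-5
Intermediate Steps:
U = 37534
g(R) = 2 + 18*R (g(R) = 2 - (-4 - 5)*(R + R) = 2 - (-9)*2*R = 2 - (-18)*R = 2 + 18*R)
E(B, N) = B + N (E(B, N) = N + B = B + N)
b(a) = (-15 + a)/a (b(a) = (a - 15)/a = (-15 + a)/a)
b(g(-12))/U = ((-15 + (2 + 18*(-12)))/(2 + 18*(-12)))/37534 = ((-15 + (2 - 216))/(2 - 216))*(1/37534) = ((-15 - 214)/(-214))*(1/37534) = -1/214*(-229)*(1/37534) = (229/214)*(1/37534) = 229/8032276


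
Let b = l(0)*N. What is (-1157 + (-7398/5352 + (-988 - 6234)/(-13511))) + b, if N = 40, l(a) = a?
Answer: -13954163523/12051812 ≈ -1157.8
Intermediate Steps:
b = 0 (b = 0*40 = 0)
(-1157 + (-7398/5352 + (-988 - 6234)/(-13511))) + b = (-1157 + (-7398/5352 + (-988 - 6234)/(-13511))) + 0 = (-1157 + (-7398*1/5352 - 7222*(-1/13511))) + 0 = (-1157 + (-1233/892 + 7222/13511)) + 0 = (-1157 - 10217039/12051812) + 0 = -13954163523/12051812 + 0 = -13954163523/12051812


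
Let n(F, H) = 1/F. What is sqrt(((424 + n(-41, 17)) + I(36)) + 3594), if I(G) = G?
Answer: sqrt(6814733)/41 ≈ 63.671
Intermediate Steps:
n(F, H) = 1/F
sqrt(((424 + n(-41, 17)) + I(36)) + 3594) = sqrt(((424 + 1/(-41)) + 36) + 3594) = sqrt(((424 - 1/41) + 36) + 3594) = sqrt((17383/41 + 36) + 3594) = sqrt(18859/41 + 3594) = sqrt(166213/41) = sqrt(6814733)/41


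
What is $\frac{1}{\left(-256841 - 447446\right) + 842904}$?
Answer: $\frac{1}{138617} \approx 7.2141 \cdot 10^{-6}$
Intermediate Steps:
$\frac{1}{\left(-256841 - 447446\right) + 842904} = \frac{1}{-704287 + 842904} = \frac{1}{138617}$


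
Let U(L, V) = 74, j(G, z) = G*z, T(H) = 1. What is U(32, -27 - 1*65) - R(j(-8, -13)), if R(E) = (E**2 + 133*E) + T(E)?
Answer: -24575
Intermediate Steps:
R(E) = 1 + E**2 + 133*E (R(E) = (E**2 + 133*E) + 1 = 1 + E**2 + 133*E)
U(32, -27 - 1*65) - R(j(-8, -13)) = 74 - (1 + (-8*(-13))**2 + 133*(-8*(-13))) = 74 - (1 + 104**2 + 133*104) = 74 - (1 + 10816 + 13832) = 74 - 1*24649 = 74 - 24649 = -24575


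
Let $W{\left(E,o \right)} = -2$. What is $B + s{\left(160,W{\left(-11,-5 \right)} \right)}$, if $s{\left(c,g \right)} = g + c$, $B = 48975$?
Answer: $49133$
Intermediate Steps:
$s{\left(c,g \right)} = c + g$
$B + s{\left(160,W{\left(-11,-5 \right)} \right)} = 48975 + \left(160 - 2\right) = 48975 + 158 = 49133$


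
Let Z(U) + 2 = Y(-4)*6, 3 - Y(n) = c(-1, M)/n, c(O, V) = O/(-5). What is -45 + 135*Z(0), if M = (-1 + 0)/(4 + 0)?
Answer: 4311/2 ≈ 2155.5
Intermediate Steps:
M = -1/4 ≈ -0.25000
c(O, V) = -O/5 (c(O, V) = O*(-1/5) = -O/5)
Y(n) = 3 - 1/(5*n) (Y(n) = 3 - (-1/5*(-1))/n = 3 - 1/(5*n))
Z(U) = 163/10 (Z(U) = -2 + (3 - 1/5/(-4))*6 = -2 + (3 - 1/5*(-1/4))*6 = -2 + (3 + 1/20)*6 = -2 + (61/20)*6 = -2 + 183/10 = 163/10)
-45 + 135*Z(0) = -45 + 135*(163/10) = -45 + 4401/2 = 4311/2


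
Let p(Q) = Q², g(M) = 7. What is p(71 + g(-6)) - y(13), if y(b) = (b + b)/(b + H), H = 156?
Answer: 79090/13 ≈ 6083.8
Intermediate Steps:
y(b) = 2*b/(156 + b) (y(b) = (b + b)/(b + 156) = (2*b)/(156 + b) = 2*b/(156 + b))
p(71 + g(-6)) - y(13) = (71 + 7)² - 2*13/(156 + 13) = 78² - 2*13/169 = 6084 - 2*13/169 = 6084 - 1*2/13 = 6084 - 2/13 = 79090/13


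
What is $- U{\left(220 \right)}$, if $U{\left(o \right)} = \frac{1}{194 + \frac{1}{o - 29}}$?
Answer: $- \frac{191}{37055} \approx -0.0051545$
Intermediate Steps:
$U{\left(o \right)} = \frac{1}{194 + \frac{1}{-29 + o}}$
$- U{\left(220 \right)} = - \frac{-29 + 220}{-5625 + 194 \cdot 220} = - \frac{191}{-5625 + 42680} = - \frac{191}{37055}$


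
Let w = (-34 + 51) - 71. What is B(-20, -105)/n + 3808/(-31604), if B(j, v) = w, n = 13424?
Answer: -6603151/53031512 ≈ -0.12451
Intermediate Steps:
w = -54 (w = 17 - 71 = -54)
B(j, v) = -54
B(-20, -105)/n + 3808/(-31604) = -54/13424 + 3808/(-31604) = -54*1/13424 + 3808*(-1/31604) = -27/6712 - 952/7901 = -6603151/53031512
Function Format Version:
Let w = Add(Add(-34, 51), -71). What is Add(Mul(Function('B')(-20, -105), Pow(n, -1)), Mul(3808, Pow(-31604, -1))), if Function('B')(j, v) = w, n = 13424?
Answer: Rational(-6603151, 53031512) ≈ -0.12451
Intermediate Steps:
w = -54 (w = Add(17, -71) = -54)
Function('B')(j, v) = -54
Add(Mul(Function('B')(-20, -105), Pow(n, -1)), Mul(3808, Pow(-31604, -1))) = Add(Mul(-54, Pow(13424, -1)), Mul(3808, Pow(-31604, -1))) = Add(Mul(-54, Rational(1, 13424)), Mul(3808, Rational(-1, 31604))) = Add(Rational(-27, 6712), Rational(-952, 7901)) = Rational(-6603151, 53031512)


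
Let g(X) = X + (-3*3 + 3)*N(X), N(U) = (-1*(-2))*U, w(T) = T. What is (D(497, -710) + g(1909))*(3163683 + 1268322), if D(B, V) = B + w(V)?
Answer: -94011690060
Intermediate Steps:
N(U) = 2*U
D(B, V) = B + V
g(X) = -11*X (g(X) = X + (-3*3 + 3)*(2*X) = X + (-9 + 3)*(2*X) = X - 12*X = -11*X)
(D(497, -710) + g(1909))*(3163683 + 1268322) = ((497 - 710) - 11*1909)*(3163683 + 1268322) = (-213 - 20999)*4432005 = -21212*4432005 = -94011690060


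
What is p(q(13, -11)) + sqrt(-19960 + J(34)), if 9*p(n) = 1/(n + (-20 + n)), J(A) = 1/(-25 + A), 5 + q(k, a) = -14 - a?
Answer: -1/324 + I*sqrt(179639)/3 ≈ -0.0030864 + 141.28*I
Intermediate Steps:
q(k, a) = -19 - a (q(k, a) = -5 + (-14 - a) = -19 - a)
p(n) = 1/(9*(-20 + 2*n)) (p(n) = 1/(9*(n + (-20 + n))) = 1/(9*(-20 + 2*n)))
p(q(13, -11)) + sqrt(-19960 + J(34)) = 1/(18*(-10 + (-19 - 1*(-11)))) + sqrt(-19960 + 1/(-25 + 34)) = 1/(18*(-10 + (-19 + 11))) + sqrt(-19960 + 1/9) = 1/(18*(-10 - 8)) + sqrt(-19960 + 1/9) = (1/18)/(-18) + sqrt(-179639/9) = (1/18)*(-1/18) + I*sqrt(179639)/3 = -1/324 + I*sqrt(179639)/3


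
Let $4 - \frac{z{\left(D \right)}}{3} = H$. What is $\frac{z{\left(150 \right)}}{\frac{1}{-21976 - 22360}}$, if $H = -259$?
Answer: $-34981104$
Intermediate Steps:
$z{\left(D \right)} = 789$ ($z{\left(D \right)} = 12 - -777 = 12 + 777 = 789$)
$\frac{z{\left(150 \right)}}{\frac{1}{-21976 - 22360}} = \frac{789}{\frac{1}{-21976 - 22360}} = \frac{789}{\frac{1}{-44336}} = \frac{789}{- \frac{1}{44336}} = 789 \left(-44336\right) = -34981104$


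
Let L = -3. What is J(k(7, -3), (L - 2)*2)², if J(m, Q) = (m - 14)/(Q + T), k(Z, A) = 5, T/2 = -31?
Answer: 1/64 ≈ 0.015625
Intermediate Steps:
T = -62 (T = 2*(-31) = -62)
J(m, Q) = (-14 + m)/(-62 + Q) (J(m, Q) = (m - 14)/(Q - 62) = (-14 + m)/(-62 + Q))
J(k(7, -3), (L - 2)*2)² = ((-14 + 5)/(-62 + (-3 - 2)*2))² = (-9/(-62 - 5*2))² = (-9/(-62 - 10))² = (-9/(-72))² = (-1/72*(-9))² = (⅛)² = 1/64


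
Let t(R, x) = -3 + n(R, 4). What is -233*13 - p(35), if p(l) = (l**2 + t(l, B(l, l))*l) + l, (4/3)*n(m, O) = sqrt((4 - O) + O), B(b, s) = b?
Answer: -8473/2 ≈ -4236.5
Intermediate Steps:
n(m, O) = 3/2 (n(m, O) = 3*sqrt((4 - O) + O)/4 = 3*sqrt(4)/4 = (3/4)*2 = 3/2)
t(R, x) = -3/2 (t(R, x) = -3 + 3/2 = -3/2)
p(l) = l**2 - l/2 (p(l) = (l**2 - 3*l/2) + l = l**2 - l/2)
-233*13 - p(35) = -233*13 - 35*(-1/2 + 35) = -3029 - 35*69/2 = -3029 - 1*2415/2 = -3029 - 2415/2 = -8473/2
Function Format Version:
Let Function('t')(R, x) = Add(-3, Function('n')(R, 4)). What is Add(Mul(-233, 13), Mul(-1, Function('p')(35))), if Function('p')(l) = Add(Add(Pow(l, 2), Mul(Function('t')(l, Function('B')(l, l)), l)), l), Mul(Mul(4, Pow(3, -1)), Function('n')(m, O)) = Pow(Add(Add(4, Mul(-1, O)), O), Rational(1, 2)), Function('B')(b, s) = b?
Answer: Rational(-8473, 2) ≈ -4236.5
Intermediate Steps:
Function('n')(m, O) = Rational(3, 2) (Function('n')(m, O) = Mul(Rational(3, 4), Pow(Add(Add(4, Mul(-1, O)), O), Rational(1, 2))) = Mul(Rational(3, 4), Pow(4, Rational(1, 2))) = Mul(Rational(3, 4), 2) = Rational(3, 2))
Function('t')(R, x) = Rational(-3, 2) (Function('t')(R, x) = Add(-3, Rational(3, 2)) = Rational(-3, 2))
Function('p')(l) = Add(Pow(l, 2), Mul(Rational(-1, 2), l)) (Function('p')(l) = Add(Add(Pow(l, 2), Mul(Rational(-3, 2), l)), l) = Add(Pow(l, 2), Mul(Rational(-1, 2), l)))
Add(Mul(-233, 13), Mul(-1, Function('p')(35))) = Add(Mul(-233, 13), Mul(-1, Mul(35, Add(Rational(-1, 2), 35)))) = Add(-3029, Mul(-1, Mul(35, Rational(69, 2)))) = Add(-3029, Mul(-1, Rational(2415, 2))) = Add(-3029, Rational(-2415, 2)) = Rational(-8473, 2)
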